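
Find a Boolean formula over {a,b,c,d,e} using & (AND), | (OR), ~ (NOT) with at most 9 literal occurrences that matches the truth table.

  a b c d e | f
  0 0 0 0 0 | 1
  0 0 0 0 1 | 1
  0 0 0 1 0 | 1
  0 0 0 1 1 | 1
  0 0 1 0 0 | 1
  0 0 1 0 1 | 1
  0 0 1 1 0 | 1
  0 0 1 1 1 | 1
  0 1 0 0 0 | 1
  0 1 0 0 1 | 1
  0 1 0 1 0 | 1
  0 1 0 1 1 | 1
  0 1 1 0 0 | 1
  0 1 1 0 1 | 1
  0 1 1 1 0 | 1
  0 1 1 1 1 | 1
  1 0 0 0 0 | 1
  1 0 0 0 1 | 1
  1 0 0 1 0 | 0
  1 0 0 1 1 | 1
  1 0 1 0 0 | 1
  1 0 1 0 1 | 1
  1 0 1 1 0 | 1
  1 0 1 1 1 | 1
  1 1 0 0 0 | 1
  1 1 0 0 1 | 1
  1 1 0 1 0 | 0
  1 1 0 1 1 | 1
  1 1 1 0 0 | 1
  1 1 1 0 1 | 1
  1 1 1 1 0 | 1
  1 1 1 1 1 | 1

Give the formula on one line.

  ~d = 11001100110011001100110011001100
  (e & d) = 00010001000100010001000100010001
  (~d | (e & d)) = 11011101110111011101110111011101
  (d | a) = 00110011001100111111111111111111
  ((d | a) & c) = 00000011000000110000111100001111
  ~a = 11111111111111110000000000000000
  ~e = 10101010101010101010101010101010
  ~c = 11110000111100001111000011110000
  (~e | ~c) = 11111010111110101111101011111010
  (~a & (~e | ~c)) = 11111010111110100000000000000000
  (((d | a) & c) | (~a & (~e | ~c))) = 11111011111110110000111100001111
  ((~d | (e & d)) | (((d | a) & c) | (~a & (~e | ~c)))) = 11111111111111111101111111011111

((~d | (e & d)) | (((d | a) & c) | (~a & (~e | ~c))))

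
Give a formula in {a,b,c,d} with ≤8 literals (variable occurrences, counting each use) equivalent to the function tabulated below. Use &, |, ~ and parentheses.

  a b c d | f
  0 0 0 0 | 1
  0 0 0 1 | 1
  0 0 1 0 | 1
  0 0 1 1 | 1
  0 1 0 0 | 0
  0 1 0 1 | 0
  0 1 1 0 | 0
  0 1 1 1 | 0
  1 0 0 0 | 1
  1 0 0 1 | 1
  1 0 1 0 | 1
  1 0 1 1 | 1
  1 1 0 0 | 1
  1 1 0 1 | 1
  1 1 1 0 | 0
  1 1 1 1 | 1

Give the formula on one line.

  (a | b) = 0000111111111111
  ~b = 1111000011110000
  (~b | d) = 1111010111110101
  ((a | b) & (~b | d)) = 0000010111110101
  ~c = 1100110011001100
  ~a = 1111111100000000
  (~c | ~a) = 1111111111001100
  (((a | b) & (~b | d)) | (~c | ~a)) = 1111111111111101
  (a | ~b) = 1111000011111111
  ((((a | b) & (~b | d)) | (~c | ~a)) & (a | ~b)) = 1111000011111101

((((a | b) & (~b | d)) | (~c | ~a)) & (a | ~b))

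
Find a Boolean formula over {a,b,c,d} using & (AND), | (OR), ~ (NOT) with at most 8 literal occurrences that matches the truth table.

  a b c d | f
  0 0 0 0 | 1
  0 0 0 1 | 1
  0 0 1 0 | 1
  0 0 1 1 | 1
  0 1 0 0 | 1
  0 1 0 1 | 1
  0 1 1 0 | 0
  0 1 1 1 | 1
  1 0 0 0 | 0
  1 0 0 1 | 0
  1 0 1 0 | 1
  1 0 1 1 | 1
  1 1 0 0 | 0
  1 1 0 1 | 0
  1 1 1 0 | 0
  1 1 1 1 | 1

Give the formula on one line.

  ~c = 1100110011001100
  ~b = 1111000011110000
  (c & d) = 0001000100010001
  (~b | (c & d)) = 1111000111110001
  (~c | (~b | (c & d))) = 1111110111111101
  ~a = 1111111100000000
  (~a | c) = 1111111100110011
  ((~c | (~b | (c & d))) & (~a | c)) = 1111110100110001

((~c | (~b | (c & d))) & (~a | c))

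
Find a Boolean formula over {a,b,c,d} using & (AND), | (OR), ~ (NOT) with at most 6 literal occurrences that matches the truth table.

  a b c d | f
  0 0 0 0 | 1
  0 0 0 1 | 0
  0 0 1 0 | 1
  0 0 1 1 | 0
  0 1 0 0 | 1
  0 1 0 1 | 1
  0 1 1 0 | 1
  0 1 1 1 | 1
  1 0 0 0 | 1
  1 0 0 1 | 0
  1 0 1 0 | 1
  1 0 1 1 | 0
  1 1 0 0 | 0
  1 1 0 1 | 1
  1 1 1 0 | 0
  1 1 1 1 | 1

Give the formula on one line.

((b | ~d) & ((~b | ~a) | d))

  ~d = 1010101010101010
  (b | ~d) = 1010111110101111
  ~b = 1111000011110000
  ~a = 1111111100000000
  (~b | ~a) = 1111111111110000
  ((~b | ~a) | d) = 1111111111110101
  ((b | ~d) & ((~b | ~a) | d)) = 1010111110100101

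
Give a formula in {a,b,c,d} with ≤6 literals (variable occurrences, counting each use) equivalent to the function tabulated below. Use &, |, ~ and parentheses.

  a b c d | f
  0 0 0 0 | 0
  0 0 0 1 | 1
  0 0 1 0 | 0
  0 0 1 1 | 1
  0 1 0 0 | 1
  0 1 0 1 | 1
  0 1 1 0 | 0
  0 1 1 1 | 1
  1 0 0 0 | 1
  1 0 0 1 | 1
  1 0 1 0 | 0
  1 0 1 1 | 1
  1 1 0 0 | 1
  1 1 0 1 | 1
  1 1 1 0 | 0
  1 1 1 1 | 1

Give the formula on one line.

  ~c = 1100110011001100
  (a | b) = 0000111111111111
  (~c & (a | b)) = 0000110011001100
  ((~c & (a | b)) | d) = 0101110111011101

((~c & (a | b)) | d)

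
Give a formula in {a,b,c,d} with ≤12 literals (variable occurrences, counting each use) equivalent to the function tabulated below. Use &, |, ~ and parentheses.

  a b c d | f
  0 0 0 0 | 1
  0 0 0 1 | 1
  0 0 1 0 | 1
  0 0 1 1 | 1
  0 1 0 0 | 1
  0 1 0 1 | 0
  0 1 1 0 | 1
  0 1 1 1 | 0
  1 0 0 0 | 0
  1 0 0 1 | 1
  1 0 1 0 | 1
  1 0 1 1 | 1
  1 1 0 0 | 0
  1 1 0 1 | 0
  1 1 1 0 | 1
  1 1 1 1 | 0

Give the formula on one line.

((~d | ~b) & ((~a | c) | (((~a & c) | a) & (d & ~b))))

  ~d = 1010101010101010
  ~b = 1111000011110000
  (~d | ~b) = 1111101011111010
  ~a = 1111111100000000
  (~a | c) = 1111111100110011
  (~a & c) = 0011001100000000
  ((~a & c) | a) = 0011001111111111
  (d & ~b) = 0101000001010000
  (((~a & c) | a) & (d & ~b)) = 0001000001010000
  ((~a | c) | (((~a & c) | a) & (d & ~b))) = 1111111101110011
  ((~d | ~b) & ((~a | c) | (((~a & c) | a) & (d & ~b)))) = 1111101001110010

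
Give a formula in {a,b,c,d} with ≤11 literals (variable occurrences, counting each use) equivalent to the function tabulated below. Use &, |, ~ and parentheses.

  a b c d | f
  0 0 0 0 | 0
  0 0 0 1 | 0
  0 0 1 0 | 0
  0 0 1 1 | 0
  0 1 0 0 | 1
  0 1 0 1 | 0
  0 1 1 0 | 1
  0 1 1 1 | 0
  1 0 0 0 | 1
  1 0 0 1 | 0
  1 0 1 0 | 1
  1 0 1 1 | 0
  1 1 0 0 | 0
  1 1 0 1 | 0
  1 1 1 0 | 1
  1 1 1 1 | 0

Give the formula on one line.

(((a & ~b) | ((d | (~a | c)) & ((d & c) | b))) & ~d)

  ~b = 1111000011110000
  (a & ~b) = 0000000011110000
  ~a = 1111111100000000
  (~a | c) = 1111111100110011
  (d | (~a | c)) = 1111111101110111
  (d & c) = 0001000100010001
  ((d & c) | b) = 0001111100011111
  ((d | (~a | c)) & ((d & c) | b)) = 0001111100010111
  ((a & ~b) | ((d | (~a | c)) & ((d & c) | b))) = 0001111111110111
  ~d = 1010101010101010
  (((a & ~b) | ((d | (~a | c)) & ((d & c) | b))) & ~d) = 0000101010100010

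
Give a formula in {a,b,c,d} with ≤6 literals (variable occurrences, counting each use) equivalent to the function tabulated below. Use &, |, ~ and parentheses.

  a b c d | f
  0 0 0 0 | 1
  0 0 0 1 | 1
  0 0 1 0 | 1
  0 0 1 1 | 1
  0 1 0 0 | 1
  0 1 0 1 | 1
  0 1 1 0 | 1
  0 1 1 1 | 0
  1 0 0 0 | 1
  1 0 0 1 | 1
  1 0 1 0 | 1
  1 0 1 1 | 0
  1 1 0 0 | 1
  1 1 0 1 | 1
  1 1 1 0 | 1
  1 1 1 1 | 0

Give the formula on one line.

  ~c = 1100110011001100
  ~a = 1111111100000000
  ~b = 1111000011110000
  (~a & ~b) = 1111000000000000
  ((~a & ~b) & d) = 0101000000000000
  (~c | ((~a & ~b) & d)) = 1101110011001100
  ~d = 1010101010101010
  ((~c | ((~a & ~b) & d)) | ~d) = 1111111011101110

((~c | ((~a & ~b) & d)) | ~d)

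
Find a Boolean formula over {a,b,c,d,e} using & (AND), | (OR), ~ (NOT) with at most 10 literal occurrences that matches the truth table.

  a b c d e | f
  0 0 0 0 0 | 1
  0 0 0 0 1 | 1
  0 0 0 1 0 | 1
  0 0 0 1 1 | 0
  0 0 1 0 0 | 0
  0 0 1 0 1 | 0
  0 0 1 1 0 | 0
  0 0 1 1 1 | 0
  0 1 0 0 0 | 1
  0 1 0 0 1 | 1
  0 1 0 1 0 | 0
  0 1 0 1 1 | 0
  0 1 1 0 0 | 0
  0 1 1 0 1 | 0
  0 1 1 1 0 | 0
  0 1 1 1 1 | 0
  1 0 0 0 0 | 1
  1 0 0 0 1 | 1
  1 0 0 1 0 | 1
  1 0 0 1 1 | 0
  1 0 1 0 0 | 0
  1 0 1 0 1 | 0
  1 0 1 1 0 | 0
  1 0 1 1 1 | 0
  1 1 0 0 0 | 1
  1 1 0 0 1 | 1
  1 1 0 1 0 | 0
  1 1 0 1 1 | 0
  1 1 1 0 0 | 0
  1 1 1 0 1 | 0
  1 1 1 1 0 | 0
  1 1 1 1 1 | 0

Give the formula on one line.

(((~e | (c | ~d)) & ~c) & (~d | (~b | e)))

  ~e = 10101010101010101010101010101010
  ~d = 11001100110011001100110011001100
  (c | ~d) = 11001111110011111100111111001111
  (~e | (c | ~d)) = 11101111111011111110111111101111
  ~c = 11110000111100001111000011110000
  ((~e | (c | ~d)) & ~c) = 11100000111000001110000011100000
  ~b = 11111111000000001111111100000000
  (~b | e) = 11111111010101011111111101010101
  (~d | (~b | e)) = 11111111110111011111111111011101
  (((~e | (c | ~d)) & ~c) & (~d | (~b | e))) = 11100000110000001110000011000000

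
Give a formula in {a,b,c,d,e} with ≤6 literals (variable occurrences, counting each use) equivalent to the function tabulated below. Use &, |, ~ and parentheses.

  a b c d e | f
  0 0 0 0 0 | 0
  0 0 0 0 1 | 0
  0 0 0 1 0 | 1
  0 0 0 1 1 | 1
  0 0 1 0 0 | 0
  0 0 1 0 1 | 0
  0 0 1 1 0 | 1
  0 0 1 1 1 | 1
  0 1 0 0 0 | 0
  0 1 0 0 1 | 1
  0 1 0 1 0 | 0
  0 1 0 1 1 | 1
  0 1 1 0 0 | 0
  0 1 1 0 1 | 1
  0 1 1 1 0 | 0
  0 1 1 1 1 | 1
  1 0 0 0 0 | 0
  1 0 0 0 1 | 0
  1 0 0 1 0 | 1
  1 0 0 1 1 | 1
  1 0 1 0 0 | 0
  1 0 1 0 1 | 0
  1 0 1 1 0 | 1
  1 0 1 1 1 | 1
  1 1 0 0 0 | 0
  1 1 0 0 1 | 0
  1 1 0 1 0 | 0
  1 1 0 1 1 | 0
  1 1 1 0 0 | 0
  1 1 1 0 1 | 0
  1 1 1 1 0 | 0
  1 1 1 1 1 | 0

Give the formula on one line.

((d & ~b) | ((e & b) & ~a))

  ~b = 11111111000000001111111100000000
  (d & ~b) = 00110011000000000011001100000000
  (e & b) = 00000000010101010000000001010101
  ~a = 11111111111111110000000000000000
  ((e & b) & ~a) = 00000000010101010000000000000000
  ((d & ~b) | ((e & b) & ~a)) = 00110011010101010011001100000000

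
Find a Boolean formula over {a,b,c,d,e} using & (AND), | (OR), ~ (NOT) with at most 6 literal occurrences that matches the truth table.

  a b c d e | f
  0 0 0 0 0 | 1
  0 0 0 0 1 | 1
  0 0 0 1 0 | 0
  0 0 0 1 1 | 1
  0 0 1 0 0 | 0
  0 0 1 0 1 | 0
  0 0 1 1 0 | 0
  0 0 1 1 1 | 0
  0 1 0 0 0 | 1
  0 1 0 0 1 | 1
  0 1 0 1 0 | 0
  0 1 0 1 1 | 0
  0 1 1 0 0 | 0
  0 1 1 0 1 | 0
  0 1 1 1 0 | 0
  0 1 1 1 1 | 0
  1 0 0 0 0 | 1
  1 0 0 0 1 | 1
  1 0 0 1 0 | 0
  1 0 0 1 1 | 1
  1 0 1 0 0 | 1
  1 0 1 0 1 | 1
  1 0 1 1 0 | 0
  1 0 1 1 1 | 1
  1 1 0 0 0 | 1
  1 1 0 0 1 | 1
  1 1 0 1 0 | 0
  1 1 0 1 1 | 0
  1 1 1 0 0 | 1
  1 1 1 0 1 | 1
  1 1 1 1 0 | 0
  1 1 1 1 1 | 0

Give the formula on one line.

(((~d | ~b) & (~c | a)) & (~d | e))

  ~d = 11001100110011001100110011001100
  ~b = 11111111000000001111111100000000
  (~d | ~b) = 11111111110011001111111111001100
  ~c = 11110000111100001111000011110000
  (~c | a) = 11110000111100001111111111111111
  ((~d | ~b) & (~c | a)) = 11110000110000001111111111001100
  (~d | e) = 11011101110111011101110111011101
  (((~d | ~b) & (~c | a)) & (~d | e)) = 11010000110000001101110111001100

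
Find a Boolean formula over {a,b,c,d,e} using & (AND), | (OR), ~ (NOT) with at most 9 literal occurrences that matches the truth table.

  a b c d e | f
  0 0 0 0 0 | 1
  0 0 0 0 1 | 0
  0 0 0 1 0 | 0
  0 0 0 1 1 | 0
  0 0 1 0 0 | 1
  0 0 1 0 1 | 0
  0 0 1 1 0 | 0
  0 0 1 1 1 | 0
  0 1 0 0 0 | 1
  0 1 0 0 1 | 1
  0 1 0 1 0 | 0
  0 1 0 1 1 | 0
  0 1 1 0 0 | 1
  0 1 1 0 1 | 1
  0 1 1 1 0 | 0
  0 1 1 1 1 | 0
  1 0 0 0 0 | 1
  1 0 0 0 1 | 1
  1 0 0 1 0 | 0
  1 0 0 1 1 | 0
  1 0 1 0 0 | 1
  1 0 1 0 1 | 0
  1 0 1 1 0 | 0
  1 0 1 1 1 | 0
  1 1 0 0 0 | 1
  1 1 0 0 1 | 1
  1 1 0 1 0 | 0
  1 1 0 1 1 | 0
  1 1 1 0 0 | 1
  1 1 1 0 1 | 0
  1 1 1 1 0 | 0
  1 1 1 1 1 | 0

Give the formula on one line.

  ~d = 11001100110011001100110011001100
  ~e = 10101010101010101010101010101010
  ~a = 11111111111111110000000000000000
  (b & ~a) = 00000000111111110000000000000000
  (~e | (b & ~a)) = 10101010111111111010101010101010
  ~c = 11110000111100001111000011110000
  (~c | d) = 11110011111100111111001111110011
  ((~c | d) & ~d) = 11000000110000001100000011000000
  (((~c | d) & ~d) & a) = 00000000000000001100000011000000
  ((((~c | d) & ~d) & a) & e) = 00000000000000000100000001000000
  ((~e | (b & ~a)) | ((((~c | d) & ~d) & a) & e)) = 10101010111111111110101011101010
  (~d & ((~e | (b & ~a)) | ((((~c | d) & ~d) & a) & e))) = 10001000110011001100100011001000

(~d & ((~e | (b & ~a)) | ((((~c | d) & ~d) & a) & e)))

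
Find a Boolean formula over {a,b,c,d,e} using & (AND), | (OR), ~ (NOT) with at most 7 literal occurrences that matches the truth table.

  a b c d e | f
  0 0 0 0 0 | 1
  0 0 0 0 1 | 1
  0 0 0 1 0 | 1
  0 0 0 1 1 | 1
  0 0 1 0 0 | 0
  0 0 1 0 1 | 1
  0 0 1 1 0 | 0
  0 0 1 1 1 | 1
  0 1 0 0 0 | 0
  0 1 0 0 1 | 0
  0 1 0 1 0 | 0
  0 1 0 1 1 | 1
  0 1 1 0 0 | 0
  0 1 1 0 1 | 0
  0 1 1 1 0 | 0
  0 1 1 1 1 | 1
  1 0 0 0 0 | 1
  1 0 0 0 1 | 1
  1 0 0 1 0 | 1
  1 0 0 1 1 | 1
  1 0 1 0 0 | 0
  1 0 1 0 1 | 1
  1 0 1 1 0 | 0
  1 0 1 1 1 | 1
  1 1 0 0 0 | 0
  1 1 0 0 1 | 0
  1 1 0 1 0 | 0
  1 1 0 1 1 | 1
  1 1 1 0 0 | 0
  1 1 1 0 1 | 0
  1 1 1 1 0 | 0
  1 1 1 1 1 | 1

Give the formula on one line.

  ~c = 11110000111100001111000011110000
  (e | ~c) = 11110101111101011111010111110101
  ~b = 11111111000000001111111100000000
  (b & d) = 00000000001100110000000000110011
  (e & (b & d)) = 00000000000100010000000000010001
  (~b | (e & (b & d))) = 11111111000100011111111100010001
  ((e | ~c) & (~b | (e & (b & d)))) = 11110101000100011111010100010001

((e | ~c) & (~b | (e & (b & d))))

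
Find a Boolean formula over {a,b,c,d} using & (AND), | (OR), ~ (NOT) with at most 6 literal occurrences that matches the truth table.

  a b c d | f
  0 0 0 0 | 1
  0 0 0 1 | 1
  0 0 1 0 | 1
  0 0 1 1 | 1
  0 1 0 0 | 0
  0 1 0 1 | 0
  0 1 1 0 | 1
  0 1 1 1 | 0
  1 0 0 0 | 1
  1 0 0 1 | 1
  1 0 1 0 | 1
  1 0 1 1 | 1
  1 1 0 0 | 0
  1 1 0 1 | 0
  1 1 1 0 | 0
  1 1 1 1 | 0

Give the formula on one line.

  ~b = 1111000011110000
  ~a = 1111111100000000
  ~d = 1010101010101010
  (a | ~d) = 1010101011111111
  (c & (a | ~d)) = 0010001000110011
  (~a & (c & (a | ~d))) = 0010001000000000
  (~b | (~a & (c & (a | ~d)))) = 1111001011110000

(~b | (~a & (c & (a | ~d))))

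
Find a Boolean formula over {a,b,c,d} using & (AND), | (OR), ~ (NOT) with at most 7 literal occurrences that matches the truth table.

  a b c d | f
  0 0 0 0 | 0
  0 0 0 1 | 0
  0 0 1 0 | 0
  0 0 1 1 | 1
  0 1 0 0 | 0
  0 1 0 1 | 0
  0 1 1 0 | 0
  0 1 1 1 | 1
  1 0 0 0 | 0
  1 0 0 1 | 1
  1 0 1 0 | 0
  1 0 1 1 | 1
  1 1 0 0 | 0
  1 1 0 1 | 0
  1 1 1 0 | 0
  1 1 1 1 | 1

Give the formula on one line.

(((a & ~b) | c) & d)

  ~b = 1111000011110000
  (a & ~b) = 0000000011110000
  ((a & ~b) | c) = 0011001111110011
  (((a & ~b) | c) & d) = 0001000101010001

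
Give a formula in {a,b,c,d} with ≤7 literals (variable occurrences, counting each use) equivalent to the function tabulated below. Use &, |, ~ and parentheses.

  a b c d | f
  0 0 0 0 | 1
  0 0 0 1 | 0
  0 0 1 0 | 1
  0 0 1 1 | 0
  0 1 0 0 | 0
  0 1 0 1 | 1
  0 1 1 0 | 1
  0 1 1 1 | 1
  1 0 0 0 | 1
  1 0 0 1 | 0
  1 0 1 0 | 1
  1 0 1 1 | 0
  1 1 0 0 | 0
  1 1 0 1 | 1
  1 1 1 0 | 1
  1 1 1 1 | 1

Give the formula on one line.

  (d & b) = 0000010100000101
  ~b = 1111000011110000
  (~b | c) = 1111001111110011
  ~d = 1010101010101010
  ((~b | c) & ~d) = 1010001010100010
  ((d & b) | ((~b | c) & ~d)) = 1010011110100111

((d & b) | ((~b | c) & ~d))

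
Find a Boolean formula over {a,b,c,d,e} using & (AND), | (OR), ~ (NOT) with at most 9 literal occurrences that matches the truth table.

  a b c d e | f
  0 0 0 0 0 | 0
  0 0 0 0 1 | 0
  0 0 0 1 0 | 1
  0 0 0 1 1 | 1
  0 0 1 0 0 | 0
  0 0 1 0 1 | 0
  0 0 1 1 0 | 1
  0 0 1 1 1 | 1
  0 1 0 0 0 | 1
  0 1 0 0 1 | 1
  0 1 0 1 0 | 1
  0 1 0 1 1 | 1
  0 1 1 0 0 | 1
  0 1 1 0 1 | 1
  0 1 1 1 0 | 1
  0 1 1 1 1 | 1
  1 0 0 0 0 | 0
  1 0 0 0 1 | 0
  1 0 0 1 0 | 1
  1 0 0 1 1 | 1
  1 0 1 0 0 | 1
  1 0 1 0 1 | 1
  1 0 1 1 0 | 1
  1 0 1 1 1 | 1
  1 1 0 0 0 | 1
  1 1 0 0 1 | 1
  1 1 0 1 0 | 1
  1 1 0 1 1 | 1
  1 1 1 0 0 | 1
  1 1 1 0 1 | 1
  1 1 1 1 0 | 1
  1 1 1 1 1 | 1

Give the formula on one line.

  ~a = 11111111111111110000000000000000
  ~d = 11001100110011001100110011001100
  (~a | ~d) = 11111111111111111100110011001100
  ((~a | ~d) & b) = 00000000111111110000000011001100
  (((~a | ~d) & b) | c) = 00001111111111110000111111001111
  (a | b) = 00000000111111111111111111111111
  ((((~a | ~d) & b) | c) & (a | b)) = 00000000111111110000111111001111
  (d | b) = 00110011111111110011001111111111
  (((((~a | ~d) & b) | c) & (a | b)) | (d | b)) = 00110011111111110011111111111111

(((((~a | ~d) & b) | c) & (a | b)) | (d | b))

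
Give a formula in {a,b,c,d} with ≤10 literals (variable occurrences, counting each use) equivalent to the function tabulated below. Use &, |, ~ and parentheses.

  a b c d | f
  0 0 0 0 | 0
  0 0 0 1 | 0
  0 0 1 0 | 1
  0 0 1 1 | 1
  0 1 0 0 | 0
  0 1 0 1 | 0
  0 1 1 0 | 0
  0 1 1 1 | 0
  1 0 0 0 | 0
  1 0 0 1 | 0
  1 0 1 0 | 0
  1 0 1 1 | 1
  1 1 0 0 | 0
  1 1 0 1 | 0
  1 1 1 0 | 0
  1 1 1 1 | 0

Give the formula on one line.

(((((c | b) & ~b) & d) | ((~b & ~a) | (~c & ~a))) & c)

  (c | b) = 0011111100111111
  ~b = 1111000011110000
  ((c | b) & ~b) = 0011000000110000
  (((c | b) & ~b) & d) = 0001000000010000
  ~a = 1111111100000000
  (~b & ~a) = 1111000000000000
  ~c = 1100110011001100
  (~c & ~a) = 1100110000000000
  ((~b & ~a) | (~c & ~a)) = 1111110000000000
  ((((c | b) & ~b) & d) | ((~b & ~a) | (~c & ~a))) = 1111110000010000
  (((((c | b) & ~b) & d) | ((~b & ~a) | (~c & ~a))) & c) = 0011000000010000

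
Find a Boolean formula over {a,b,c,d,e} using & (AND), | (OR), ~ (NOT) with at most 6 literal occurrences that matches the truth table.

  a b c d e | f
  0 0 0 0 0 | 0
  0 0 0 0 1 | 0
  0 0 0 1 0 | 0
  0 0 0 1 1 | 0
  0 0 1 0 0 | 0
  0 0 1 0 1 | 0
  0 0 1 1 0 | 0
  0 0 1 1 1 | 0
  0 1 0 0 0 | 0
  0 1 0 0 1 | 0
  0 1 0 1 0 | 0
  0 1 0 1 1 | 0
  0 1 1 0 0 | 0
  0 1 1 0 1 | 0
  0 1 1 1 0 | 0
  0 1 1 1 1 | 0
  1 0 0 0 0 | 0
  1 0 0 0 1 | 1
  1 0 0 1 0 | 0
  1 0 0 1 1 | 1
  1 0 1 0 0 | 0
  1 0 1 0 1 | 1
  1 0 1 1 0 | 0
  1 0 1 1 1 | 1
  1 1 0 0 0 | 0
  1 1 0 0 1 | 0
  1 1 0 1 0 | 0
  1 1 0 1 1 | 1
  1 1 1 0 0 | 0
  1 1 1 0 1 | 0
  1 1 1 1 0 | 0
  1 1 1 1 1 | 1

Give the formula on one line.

((e & a) & (~b | d))

  (e & a) = 00000000000000000101010101010101
  ~b = 11111111000000001111111100000000
  (~b | d) = 11111111001100111111111100110011
  ((e & a) & (~b | d)) = 00000000000000000101010100010001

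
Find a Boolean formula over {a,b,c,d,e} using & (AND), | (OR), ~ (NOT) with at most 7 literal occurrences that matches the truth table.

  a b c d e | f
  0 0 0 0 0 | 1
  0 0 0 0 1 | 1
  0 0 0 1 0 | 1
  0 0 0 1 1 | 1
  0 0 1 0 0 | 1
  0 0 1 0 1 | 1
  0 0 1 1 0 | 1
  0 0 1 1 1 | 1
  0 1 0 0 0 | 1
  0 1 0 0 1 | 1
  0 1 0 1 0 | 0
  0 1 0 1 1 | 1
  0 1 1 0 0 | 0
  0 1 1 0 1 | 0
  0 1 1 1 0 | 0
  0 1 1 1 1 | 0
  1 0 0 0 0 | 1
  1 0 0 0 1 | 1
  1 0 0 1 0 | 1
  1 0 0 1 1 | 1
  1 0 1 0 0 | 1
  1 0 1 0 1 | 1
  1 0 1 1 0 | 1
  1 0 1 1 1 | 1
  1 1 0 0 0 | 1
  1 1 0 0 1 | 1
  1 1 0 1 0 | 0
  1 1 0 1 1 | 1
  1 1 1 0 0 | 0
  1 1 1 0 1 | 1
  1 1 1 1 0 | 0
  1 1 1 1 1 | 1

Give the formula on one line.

  ~c = 11110000111100001111000011110000
  (a | ~c) = 11110000111100001111111111111111
  ((a | ~c) & e) = 01010000010100000101010101010101
  ~b = 11111111000000001111111100000000
  ~e = 10101010101010101010101010101010
  ~d = 11001100110011001100110011001100
  (~e & ~d) = 10001000100010001000100010001000
  (~c & (~e & ~d)) = 10000000100000001000000010000000
  (~b | (~c & (~e & ~d))) = 11111111100000001111111110000000
  (((a | ~c) & e) | (~b | (~c & (~e & ~d)))) = 11111111110100001111111111010101

(((a | ~c) & e) | (~b | (~c & (~e & ~d))))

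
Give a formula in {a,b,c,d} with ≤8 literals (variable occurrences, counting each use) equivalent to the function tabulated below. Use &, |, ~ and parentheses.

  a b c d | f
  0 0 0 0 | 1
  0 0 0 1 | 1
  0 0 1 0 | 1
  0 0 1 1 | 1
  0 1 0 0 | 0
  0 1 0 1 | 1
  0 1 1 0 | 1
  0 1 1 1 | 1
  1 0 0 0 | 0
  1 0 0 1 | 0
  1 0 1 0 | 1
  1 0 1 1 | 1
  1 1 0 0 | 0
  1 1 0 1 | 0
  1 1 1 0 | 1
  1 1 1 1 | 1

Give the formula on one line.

((c | (d | (~b & ~d))) & (~a | c))

  ~b = 1111000011110000
  ~d = 1010101010101010
  (~b & ~d) = 1010000010100000
  (d | (~b & ~d)) = 1111010111110101
  (c | (d | (~b & ~d))) = 1111011111110111
  ~a = 1111111100000000
  (~a | c) = 1111111100110011
  ((c | (d | (~b & ~d))) & (~a | c)) = 1111011100110011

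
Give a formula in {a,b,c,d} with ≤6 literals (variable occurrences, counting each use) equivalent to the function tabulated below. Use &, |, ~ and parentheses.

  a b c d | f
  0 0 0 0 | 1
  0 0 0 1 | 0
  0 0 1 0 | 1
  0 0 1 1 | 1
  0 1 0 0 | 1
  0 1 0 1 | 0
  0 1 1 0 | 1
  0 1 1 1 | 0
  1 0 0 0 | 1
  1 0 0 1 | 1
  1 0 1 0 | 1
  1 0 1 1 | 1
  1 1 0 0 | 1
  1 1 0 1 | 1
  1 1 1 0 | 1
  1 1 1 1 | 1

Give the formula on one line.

((~d | a) | (d & ((~c | ~b) & c)))

  ~d = 1010101010101010
  (~d | a) = 1010101011111111
  ~c = 1100110011001100
  ~b = 1111000011110000
  (~c | ~b) = 1111110011111100
  ((~c | ~b) & c) = 0011000000110000
  (d & ((~c | ~b) & c)) = 0001000000010000
  ((~d | a) | (d & ((~c | ~b) & c))) = 1011101011111111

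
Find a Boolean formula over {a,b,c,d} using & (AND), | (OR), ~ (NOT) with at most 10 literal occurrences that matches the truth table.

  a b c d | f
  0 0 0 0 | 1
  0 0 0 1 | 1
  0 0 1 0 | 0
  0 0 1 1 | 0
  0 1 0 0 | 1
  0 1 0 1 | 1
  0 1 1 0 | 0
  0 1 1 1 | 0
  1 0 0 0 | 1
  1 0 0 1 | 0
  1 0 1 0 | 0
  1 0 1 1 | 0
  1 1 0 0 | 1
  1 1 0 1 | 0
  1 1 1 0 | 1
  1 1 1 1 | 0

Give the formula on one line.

  ~b = 1111000011110000
  ~c = 1100110011001100
  (b | ~c) = 1100111111001111
  (~b & (b | ~c)) = 1100000011000000
  (~c | a) = 1100110011111111
  (b & (~c | a)) = 0000110000001111
  ((~b & (b | ~c)) | (b & (~c | a))) = 1100110011001111
  ~a = 1111111100000000
  ~d = 1010101010101010
  (~a | ~d) = 1111111110101010
  (((~b & (b | ~c)) | (b & (~c | a))) & (~a | ~d)) = 1100110010001010

(((~b & (b | ~c)) | (b & (~c | a))) & (~a | ~d))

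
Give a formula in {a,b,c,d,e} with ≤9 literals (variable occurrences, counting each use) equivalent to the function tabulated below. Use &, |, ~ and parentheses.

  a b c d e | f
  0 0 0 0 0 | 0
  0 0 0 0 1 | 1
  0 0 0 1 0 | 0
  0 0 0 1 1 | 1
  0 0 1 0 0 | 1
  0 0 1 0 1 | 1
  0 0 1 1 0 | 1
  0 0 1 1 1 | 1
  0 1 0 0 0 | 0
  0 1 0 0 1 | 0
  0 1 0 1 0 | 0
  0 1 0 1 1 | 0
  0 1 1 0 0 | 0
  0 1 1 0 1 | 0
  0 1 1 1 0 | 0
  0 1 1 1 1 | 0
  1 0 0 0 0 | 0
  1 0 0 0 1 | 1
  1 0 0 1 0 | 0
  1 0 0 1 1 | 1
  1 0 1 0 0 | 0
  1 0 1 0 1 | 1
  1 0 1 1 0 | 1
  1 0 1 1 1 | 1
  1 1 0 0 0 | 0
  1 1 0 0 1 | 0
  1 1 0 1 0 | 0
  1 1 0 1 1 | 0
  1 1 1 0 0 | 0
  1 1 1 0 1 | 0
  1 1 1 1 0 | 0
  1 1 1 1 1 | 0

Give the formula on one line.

(~b & ((~e & ((~d | c) & d)) | (e | ((~a | ~c) & c))))

  ~b = 11111111000000001111111100000000
  ~e = 10101010101010101010101010101010
  ~d = 11001100110011001100110011001100
  (~d | c) = 11001111110011111100111111001111
  ((~d | c) & d) = 00000011000000110000001100000011
  (~e & ((~d | c) & d)) = 00000010000000100000001000000010
  ~a = 11111111111111110000000000000000
  ~c = 11110000111100001111000011110000
  (~a | ~c) = 11111111111111111111000011110000
  ((~a | ~c) & c) = 00001111000011110000000000000000
  (e | ((~a | ~c) & c)) = 01011111010111110101010101010101
  ((~e & ((~d | c) & d)) | (e | ((~a | ~c) & c))) = 01011111010111110101011101010111
  (~b & ((~e & ((~d | c) & d)) | (e | ((~a | ~c) & c)))) = 01011111000000000101011100000000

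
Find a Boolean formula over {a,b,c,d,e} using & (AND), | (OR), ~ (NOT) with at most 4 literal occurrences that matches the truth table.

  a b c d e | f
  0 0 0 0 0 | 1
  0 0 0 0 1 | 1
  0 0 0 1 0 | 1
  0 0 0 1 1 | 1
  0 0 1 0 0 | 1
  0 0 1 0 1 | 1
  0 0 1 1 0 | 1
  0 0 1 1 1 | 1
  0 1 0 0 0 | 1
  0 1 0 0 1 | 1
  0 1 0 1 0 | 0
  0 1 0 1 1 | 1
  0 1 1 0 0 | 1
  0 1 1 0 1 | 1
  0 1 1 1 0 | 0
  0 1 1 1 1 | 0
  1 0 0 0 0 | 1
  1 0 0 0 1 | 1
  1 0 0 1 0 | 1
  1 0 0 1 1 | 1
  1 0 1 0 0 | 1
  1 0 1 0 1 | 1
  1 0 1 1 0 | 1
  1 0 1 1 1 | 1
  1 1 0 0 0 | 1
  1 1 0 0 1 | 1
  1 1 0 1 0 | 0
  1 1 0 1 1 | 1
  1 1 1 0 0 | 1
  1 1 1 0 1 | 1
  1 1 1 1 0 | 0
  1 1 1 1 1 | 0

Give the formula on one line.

(~b | ((e & ~c) | ~d))

  ~b = 11111111000000001111111100000000
  ~c = 11110000111100001111000011110000
  (e & ~c) = 01010000010100000101000001010000
  ~d = 11001100110011001100110011001100
  ((e & ~c) | ~d) = 11011100110111001101110011011100
  (~b | ((e & ~c) | ~d)) = 11111111110111001111111111011100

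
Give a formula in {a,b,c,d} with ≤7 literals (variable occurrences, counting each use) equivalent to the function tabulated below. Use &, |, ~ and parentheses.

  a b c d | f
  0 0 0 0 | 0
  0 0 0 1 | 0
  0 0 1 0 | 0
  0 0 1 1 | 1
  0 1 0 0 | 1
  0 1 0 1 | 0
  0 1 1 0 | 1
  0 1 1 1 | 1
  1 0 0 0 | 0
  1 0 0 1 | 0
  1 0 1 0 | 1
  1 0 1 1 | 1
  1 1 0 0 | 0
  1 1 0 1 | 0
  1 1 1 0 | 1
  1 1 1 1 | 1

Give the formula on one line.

  ~d = 1010101010101010
  ~a = 1111111100000000
  (b & ~a) = 0000111100000000
  (c & a) = 0000000000110011
  ((b & ~a) | (c & a)) = 0000111100110011
  (~d & ((b & ~a) | (c & a))) = 0000101000100010
  (c & d) = 0001000100010001
  ((~d & ((b & ~a) | (c & a))) | (c & d)) = 0001101100110011

((~d & ((b & ~a) | (c & a))) | (c & d))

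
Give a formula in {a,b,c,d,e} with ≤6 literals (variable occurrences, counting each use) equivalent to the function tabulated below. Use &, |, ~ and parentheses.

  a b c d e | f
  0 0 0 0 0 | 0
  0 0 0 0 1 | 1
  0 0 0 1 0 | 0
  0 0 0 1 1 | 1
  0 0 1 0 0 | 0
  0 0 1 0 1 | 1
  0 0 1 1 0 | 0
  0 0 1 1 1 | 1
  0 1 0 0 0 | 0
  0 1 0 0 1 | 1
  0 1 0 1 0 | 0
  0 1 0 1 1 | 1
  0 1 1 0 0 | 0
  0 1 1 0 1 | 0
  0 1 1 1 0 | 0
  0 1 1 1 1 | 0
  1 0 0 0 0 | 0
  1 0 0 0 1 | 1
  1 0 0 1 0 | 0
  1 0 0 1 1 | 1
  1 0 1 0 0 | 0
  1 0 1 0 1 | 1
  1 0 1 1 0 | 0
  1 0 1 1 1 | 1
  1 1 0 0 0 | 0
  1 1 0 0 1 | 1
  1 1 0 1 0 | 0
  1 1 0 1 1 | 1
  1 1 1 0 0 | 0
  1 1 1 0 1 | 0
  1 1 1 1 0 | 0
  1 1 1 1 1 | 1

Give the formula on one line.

(((a & d) | (~b | ~c)) & e)

  (a & d) = 00000000000000000011001100110011
  ~b = 11111111000000001111111100000000
  ~c = 11110000111100001111000011110000
  (~b | ~c) = 11111111111100001111111111110000
  ((a & d) | (~b | ~c)) = 11111111111100001111111111110011
  (((a & d) | (~b | ~c)) & e) = 01010101010100000101010101010001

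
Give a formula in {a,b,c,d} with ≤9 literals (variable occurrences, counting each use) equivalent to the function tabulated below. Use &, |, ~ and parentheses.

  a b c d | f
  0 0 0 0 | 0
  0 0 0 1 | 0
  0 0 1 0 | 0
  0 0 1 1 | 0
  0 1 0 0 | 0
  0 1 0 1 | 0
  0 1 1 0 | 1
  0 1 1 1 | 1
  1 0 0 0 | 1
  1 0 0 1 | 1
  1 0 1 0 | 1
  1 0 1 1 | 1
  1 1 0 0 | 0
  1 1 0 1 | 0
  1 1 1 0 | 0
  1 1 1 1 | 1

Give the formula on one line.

  ~b = 1111000011110000
  (b | a) = 0000111111111111
  (~b & (b | a)) = 0000000011110000
  ~a = 1111111100000000
  (d | ~a) = 1111111101010101
  (c & (d | ~a)) = 0011001100010001
  (b & (c & (d | ~a))) = 0000001100000001
  ((~b & (b | a)) | (b & (c & (d | ~a)))) = 0000001111110001

((~b & (b | a)) | (b & (c & (d | ~a))))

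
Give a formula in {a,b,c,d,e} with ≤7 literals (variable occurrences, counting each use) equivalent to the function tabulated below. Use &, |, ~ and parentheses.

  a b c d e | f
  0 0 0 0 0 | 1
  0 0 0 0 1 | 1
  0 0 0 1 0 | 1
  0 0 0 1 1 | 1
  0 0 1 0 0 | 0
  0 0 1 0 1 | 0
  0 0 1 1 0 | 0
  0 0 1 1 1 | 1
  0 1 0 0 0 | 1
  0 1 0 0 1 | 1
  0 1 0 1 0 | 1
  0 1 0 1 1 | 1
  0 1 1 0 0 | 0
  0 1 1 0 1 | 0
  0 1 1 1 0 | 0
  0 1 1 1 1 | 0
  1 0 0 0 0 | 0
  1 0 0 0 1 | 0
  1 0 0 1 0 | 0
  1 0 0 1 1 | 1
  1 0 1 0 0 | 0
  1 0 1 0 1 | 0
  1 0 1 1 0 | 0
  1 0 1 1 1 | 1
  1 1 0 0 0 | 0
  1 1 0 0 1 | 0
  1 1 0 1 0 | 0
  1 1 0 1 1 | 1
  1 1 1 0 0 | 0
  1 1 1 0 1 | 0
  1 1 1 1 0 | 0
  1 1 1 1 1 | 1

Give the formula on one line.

  ~a = 11111111111111110000000000000000
  ~c = 11110000111100001111000011110000
  (~a & ~c) = 11110000111100000000000000000000
  ~b = 11111111000000001111111100000000
  (a | ~b) = 11111111000000001111111111111111
  (e & d) = 00010001000100010001000100010001
  ((a | ~b) & (e & d)) = 00010001000000000001000100010001
  ((~a & ~c) | ((a | ~b) & (e & d))) = 11110001111100000001000100010001

((~a & ~c) | ((a | ~b) & (e & d)))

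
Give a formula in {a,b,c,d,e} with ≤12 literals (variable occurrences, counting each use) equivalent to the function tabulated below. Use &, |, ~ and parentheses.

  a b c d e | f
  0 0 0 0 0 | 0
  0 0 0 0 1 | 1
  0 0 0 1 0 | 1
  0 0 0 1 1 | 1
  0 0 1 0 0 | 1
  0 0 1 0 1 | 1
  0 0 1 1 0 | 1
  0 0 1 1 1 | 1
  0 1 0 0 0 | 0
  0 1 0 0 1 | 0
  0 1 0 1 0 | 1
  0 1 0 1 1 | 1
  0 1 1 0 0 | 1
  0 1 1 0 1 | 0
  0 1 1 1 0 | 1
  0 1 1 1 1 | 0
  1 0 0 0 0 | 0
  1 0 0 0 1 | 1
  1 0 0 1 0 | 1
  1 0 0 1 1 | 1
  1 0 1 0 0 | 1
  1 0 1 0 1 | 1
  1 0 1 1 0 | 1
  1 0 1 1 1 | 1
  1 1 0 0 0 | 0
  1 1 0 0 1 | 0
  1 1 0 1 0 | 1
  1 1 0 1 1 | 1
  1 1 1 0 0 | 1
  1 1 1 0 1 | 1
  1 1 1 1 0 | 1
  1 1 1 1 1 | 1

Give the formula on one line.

((e & (~b & ~c)) | ((d | c) & (a | (~e | (~c | ~b)))))

  ~b = 11111111000000001111111100000000
  ~c = 11110000111100001111000011110000
  (~b & ~c) = 11110000000000001111000000000000
  (e & (~b & ~c)) = 01010000000000000101000000000000
  (d | c) = 00111111001111110011111100111111
  ~e = 10101010101010101010101010101010
  (~c | ~b) = 11111111111100001111111111110000
  (~e | (~c | ~b)) = 11111111111110101111111111111010
  (a | (~e | (~c | ~b))) = 11111111111110101111111111111111
  ((d | c) & (a | (~e | (~c | ~b)))) = 00111111001110100011111100111111
  ((e & (~b & ~c)) | ((d | c) & (a | (~e | (~c | ~b))))) = 01111111001110100111111100111111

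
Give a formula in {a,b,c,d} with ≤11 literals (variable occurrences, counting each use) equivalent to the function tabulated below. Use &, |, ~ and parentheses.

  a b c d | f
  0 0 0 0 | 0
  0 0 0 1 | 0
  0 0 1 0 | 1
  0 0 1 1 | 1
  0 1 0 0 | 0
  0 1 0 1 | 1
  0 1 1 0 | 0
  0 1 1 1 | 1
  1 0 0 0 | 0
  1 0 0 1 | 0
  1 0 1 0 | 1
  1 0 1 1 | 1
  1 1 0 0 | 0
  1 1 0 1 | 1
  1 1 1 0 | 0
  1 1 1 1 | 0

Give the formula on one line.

(((b | ~d) & (~a & d)) | (((d & ~c) | ~b) & (c | b)))

  ~d = 1010101010101010
  (b | ~d) = 1010111110101111
  ~a = 1111111100000000
  (~a & d) = 0101010100000000
  ((b | ~d) & (~a & d)) = 0000010100000000
  ~c = 1100110011001100
  (d & ~c) = 0100010001000100
  ~b = 1111000011110000
  ((d & ~c) | ~b) = 1111010011110100
  (c | b) = 0011111100111111
  (((d & ~c) | ~b) & (c | b)) = 0011010000110100
  (((b | ~d) & (~a & d)) | (((d & ~c) | ~b) & (c | b))) = 0011010100110100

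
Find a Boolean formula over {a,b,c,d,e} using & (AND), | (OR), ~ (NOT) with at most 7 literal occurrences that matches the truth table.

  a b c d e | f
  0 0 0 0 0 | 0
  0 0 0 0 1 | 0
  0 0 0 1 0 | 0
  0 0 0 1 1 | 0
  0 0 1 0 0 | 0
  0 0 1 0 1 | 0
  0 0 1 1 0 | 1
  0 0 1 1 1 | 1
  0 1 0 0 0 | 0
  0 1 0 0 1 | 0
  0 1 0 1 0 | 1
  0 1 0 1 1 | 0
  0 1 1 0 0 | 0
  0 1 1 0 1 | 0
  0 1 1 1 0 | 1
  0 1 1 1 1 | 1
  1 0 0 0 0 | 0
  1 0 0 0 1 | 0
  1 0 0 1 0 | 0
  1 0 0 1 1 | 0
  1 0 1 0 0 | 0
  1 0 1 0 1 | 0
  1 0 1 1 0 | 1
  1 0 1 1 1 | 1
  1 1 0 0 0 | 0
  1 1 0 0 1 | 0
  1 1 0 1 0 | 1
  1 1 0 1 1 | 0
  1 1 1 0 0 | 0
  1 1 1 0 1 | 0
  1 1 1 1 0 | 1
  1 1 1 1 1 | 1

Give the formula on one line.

  ~d = 11001100110011001100110011001100
  (b | ~d) = 11001100111111111100110011111111
  (d | e) = 01110111011101110111011101110111
  ((b | ~d) & (d | e)) = 01000100011101110100010001110111
  ~e = 10101010101010101010101010101010
  (((b | ~d) & (d | e)) & ~e) = 00000000001000100000000000100010
  (c & d) = 00000011000000110000001100000011
  ((((b | ~d) & (d | e)) & ~e) | (c & d)) = 00000011001000110000001100100011

((((b | ~d) & (d | e)) & ~e) | (c & d))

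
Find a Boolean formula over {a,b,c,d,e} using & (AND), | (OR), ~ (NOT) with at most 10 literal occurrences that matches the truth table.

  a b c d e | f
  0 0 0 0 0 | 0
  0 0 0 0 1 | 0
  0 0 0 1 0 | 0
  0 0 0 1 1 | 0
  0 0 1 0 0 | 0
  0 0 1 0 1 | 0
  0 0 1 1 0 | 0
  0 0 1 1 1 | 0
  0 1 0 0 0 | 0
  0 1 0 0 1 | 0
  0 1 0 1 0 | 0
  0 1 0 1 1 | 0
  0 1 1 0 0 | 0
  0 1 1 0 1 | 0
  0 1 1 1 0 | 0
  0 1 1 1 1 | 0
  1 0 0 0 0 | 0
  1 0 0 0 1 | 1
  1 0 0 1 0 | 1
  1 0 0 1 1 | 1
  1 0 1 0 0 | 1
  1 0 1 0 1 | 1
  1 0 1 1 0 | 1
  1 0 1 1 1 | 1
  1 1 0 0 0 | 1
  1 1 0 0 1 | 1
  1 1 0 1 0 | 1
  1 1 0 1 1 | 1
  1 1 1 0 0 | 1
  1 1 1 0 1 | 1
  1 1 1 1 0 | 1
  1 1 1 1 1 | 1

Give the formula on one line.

(((b | ((e | c) & ~d)) | ((e & ~d) | d)) & a)

  (e | c) = 01011111010111110101111101011111
  ~d = 11001100110011001100110011001100
  ((e | c) & ~d) = 01001100010011000100110001001100
  (b | ((e | c) & ~d)) = 01001100111111110100110011111111
  (e & ~d) = 01000100010001000100010001000100
  ((e & ~d) | d) = 01110111011101110111011101110111
  ((b | ((e | c) & ~d)) | ((e & ~d) | d)) = 01111111111111110111111111111111
  (((b | ((e | c) & ~d)) | ((e & ~d) | d)) & a) = 00000000000000000111111111111111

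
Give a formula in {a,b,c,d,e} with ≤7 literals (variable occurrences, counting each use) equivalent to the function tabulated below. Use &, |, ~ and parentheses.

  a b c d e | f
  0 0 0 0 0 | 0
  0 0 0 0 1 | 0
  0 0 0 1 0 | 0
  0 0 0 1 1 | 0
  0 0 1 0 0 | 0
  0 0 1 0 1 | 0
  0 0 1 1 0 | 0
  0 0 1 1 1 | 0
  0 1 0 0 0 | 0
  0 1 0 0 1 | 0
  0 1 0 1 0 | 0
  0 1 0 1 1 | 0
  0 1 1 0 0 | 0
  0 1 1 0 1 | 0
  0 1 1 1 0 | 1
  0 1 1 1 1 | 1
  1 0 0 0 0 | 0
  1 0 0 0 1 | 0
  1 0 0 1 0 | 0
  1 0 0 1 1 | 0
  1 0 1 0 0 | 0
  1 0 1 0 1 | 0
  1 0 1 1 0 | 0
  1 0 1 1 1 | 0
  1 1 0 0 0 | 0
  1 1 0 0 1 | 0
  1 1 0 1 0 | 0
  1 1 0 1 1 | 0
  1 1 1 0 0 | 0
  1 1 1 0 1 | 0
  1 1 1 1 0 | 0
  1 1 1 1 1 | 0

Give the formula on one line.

(((~d & (~a & ~b)) | c) & ((b & d) & ~a))

  ~d = 11001100110011001100110011001100
  ~a = 11111111111111110000000000000000
  ~b = 11111111000000001111111100000000
  (~a & ~b) = 11111111000000000000000000000000
  (~d & (~a & ~b)) = 11001100000000000000000000000000
  ((~d & (~a & ~b)) | c) = 11001111000011110000111100001111
  (b & d) = 00000000001100110000000000110011
  ((b & d) & ~a) = 00000000001100110000000000000000
  (((~d & (~a & ~b)) | c) & ((b & d) & ~a)) = 00000000000000110000000000000000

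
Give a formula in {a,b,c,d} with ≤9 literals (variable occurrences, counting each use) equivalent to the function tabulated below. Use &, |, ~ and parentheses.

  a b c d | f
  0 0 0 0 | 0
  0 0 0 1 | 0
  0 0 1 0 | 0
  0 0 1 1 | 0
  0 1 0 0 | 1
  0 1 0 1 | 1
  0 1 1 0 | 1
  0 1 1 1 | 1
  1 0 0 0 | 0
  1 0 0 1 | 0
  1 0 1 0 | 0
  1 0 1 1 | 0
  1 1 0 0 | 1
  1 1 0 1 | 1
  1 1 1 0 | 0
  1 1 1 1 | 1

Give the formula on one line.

(b & (((~b & ~d) | (~a | d)) | (~c | ((~b | ~a) & c))))

  ~b = 1111000011110000
  ~d = 1010101010101010
  (~b & ~d) = 1010000010100000
  ~a = 1111111100000000
  (~a | d) = 1111111101010101
  ((~b & ~d) | (~a | d)) = 1111111111110101
  ~c = 1100110011001100
  (~b | ~a) = 1111111111110000
  ((~b | ~a) & c) = 0011001100110000
  (~c | ((~b | ~a) & c)) = 1111111111111100
  (((~b & ~d) | (~a | d)) | (~c | ((~b | ~a) & c))) = 1111111111111101
  (b & (((~b & ~d) | (~a | d)) | (~c | ((~b | ~a) & c)))) = 0000111100001101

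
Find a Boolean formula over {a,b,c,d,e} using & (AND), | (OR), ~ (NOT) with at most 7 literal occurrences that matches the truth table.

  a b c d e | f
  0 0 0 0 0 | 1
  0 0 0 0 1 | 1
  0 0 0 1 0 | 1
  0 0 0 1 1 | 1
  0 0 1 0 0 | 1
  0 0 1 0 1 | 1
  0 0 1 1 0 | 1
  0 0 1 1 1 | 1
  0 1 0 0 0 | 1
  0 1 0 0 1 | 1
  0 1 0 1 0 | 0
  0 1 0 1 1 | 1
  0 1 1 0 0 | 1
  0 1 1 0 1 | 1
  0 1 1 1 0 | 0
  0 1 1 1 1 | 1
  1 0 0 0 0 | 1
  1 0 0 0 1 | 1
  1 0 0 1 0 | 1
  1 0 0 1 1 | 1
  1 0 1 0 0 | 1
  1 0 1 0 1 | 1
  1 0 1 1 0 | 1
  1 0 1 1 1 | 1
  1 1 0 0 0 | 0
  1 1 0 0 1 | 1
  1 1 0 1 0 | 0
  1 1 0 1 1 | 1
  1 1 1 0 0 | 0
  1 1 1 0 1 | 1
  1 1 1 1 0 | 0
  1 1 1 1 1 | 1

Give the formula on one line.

  ~b = 11111111000000001111111100000000
  (e | ~b) = 11111111010101011111111101010101
  ~a = 11111111111111110000000000000000
  (~a | d) = 11111111111111110011001100110011
  ~d = 11001100110011001100110011001100
  ((~a | d) & ~d) = 11001100110011000000000000000000
  ((e | ~b) | ((~a | d) & ~d)) = 11111111110111011111111101010101

((e | ~b) | ((~a | d) & ~d))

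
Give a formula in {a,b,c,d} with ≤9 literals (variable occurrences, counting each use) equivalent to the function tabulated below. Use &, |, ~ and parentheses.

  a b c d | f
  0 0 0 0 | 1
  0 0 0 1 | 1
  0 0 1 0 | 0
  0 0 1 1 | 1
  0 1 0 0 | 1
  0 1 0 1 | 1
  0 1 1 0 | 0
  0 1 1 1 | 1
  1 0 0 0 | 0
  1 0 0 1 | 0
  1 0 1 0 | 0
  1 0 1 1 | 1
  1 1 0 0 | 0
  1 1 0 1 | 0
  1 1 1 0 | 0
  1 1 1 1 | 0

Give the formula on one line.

(((~b & (c & d)) | ~a) & (d | ~c))

  ~b = 1111000011110000
  (c & d) = 0001000100010001
  (~b & (c & d)) = 0001000000010000
  ~a = 1111111100000000
  ((~b & (c & d)) | ~a) = 1111111100010000
  ~c = 1100110011001100
  (d | ~c) = 1101110111011101
  (((~b & (c & d)) | ~a) & (d | ~c)) = 1101110100010000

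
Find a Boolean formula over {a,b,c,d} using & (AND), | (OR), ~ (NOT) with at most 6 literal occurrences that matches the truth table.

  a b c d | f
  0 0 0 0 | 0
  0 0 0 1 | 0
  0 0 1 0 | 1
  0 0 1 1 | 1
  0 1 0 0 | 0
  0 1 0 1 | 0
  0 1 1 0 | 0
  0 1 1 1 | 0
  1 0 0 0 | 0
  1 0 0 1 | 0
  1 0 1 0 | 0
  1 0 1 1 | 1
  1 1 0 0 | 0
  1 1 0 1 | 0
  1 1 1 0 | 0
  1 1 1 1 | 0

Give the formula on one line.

  ~b = 1111000011110000
  (~b & c) = 0011000000110000
  ~a = 1111111100000000
  (d | ~a) = 1111111101010101
  ((~b & c) & (d | ~a)) = 0011000000010000

((~b & c) & (d | ~a))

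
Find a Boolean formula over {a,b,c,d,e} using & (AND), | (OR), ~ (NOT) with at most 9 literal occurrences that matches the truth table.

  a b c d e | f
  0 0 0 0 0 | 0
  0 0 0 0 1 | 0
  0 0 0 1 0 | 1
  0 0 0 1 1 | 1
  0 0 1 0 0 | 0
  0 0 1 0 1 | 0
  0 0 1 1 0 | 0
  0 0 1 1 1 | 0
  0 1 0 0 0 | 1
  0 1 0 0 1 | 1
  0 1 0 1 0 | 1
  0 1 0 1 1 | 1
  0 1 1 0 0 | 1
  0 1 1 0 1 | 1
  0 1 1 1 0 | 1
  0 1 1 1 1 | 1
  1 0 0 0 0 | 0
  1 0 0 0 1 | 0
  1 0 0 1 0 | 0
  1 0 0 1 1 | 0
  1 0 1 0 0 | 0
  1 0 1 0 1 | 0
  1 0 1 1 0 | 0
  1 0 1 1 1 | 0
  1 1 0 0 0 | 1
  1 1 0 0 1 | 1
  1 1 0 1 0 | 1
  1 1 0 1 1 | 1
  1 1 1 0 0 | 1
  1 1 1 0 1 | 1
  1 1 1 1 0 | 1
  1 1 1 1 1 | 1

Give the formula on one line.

((b | ~c) & ((b | d) & ((~a & ~b) | b)))

  ~c = 11110000111100001111000011110000
  (b | ~c) = 11110000111111111111000011111111
  (b | d) = 00110011111111110011001111111111
  ~a = 11111111111111110000000000000000
  ~b = 11111111000000001111111100000000
  (~a & ~b) = 11111111000000000000000000000000
  ((~a & ~b) | b) = 11111111111111110000000011111111
  ((b | d) & ((~a & ~b) | b)) = 00110011111111110000000011111111
  ((b | ~c) & ((b | d) & ((~a & ~b) | b))) = 00110000111111110000000011111111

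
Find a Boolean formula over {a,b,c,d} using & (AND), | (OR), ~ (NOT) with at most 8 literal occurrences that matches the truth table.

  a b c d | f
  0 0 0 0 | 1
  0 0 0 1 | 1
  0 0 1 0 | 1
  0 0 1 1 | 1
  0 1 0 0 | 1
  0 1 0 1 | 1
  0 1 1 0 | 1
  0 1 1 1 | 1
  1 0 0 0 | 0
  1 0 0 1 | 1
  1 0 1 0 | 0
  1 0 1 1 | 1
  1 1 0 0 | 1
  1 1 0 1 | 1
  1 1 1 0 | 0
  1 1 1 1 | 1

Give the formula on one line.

  ~d = 1010101010101010
  ~a = 1111111100000000
  (~d & ~a) = 1010101000000000
  ((~d & ~a) | d) = 1111111101010101
  ~c = 1100110011001100
  (~c & b) = 0000110000001100
  (((~d & ~a) | d) | (~c & b)) = 1111111101011101

(((~d & ~a) | d) | (~c & b))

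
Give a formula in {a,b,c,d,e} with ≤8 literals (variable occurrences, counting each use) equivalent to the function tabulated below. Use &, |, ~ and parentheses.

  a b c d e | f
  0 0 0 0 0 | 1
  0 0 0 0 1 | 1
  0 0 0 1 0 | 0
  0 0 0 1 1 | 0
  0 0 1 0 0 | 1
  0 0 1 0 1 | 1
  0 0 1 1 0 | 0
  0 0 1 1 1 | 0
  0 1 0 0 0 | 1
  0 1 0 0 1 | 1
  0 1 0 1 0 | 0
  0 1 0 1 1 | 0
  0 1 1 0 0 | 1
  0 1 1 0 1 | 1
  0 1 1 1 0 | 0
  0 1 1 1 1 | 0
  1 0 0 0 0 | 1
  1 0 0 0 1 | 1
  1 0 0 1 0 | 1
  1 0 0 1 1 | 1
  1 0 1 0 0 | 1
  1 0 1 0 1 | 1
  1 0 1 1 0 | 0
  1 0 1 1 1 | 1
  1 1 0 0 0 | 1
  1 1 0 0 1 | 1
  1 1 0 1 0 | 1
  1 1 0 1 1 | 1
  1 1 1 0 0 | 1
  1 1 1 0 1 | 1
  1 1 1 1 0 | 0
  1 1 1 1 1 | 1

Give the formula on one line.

((((~c & ~e) | ((~a & (~c | e)) | e)) & a) | ~d)

  ~c = 11110000111100001111000011110000
  ~e = 10101010101010101010101010101010
  (~c & ~e) = 10100000101000001010000010100000
  ~a = 11111111111111110000000000000000
  (~c | e) = 11110101111101011111010111110101
  (~a & (~c | e)) = 11110101111101010000000000000000
  ((~a & (~c | e)) | e) = 11110101111101010101010101010101
  ((~c & ~e) | ((~a & (~c | e)) | e)) = 11110101111101011111010111110101
  (((~c & ~e) | ((~a & (~c | e)) | e)) & a) = 00000000000000001111010111110101
  ~d = 11001100110011001100110011001100
  ((((~c & ~e) | ((~a & (~c | e)) | e)) & a) | ~d) = 11001100110011001111110111111101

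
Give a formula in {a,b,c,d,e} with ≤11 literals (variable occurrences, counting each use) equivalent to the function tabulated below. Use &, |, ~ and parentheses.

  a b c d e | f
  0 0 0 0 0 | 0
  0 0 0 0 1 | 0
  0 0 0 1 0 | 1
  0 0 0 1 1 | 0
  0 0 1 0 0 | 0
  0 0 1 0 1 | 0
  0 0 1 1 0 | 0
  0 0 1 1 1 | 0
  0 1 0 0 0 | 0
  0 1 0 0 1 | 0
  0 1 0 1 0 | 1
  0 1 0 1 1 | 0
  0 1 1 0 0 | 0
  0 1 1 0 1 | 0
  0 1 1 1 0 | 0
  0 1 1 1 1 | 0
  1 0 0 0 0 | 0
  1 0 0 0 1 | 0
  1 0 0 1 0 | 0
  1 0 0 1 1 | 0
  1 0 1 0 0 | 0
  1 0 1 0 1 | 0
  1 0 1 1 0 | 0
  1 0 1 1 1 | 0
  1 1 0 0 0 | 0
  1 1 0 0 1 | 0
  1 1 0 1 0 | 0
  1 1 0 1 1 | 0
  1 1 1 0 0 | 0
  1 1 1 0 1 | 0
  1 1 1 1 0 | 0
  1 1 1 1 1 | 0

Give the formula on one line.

  ~b = 11111111000000001111111100000000
  ~c = 11110000111100001111000011110000
  (~c | a) = 11110000111100001111111111111111
  (~b | (~c | a)) = 11111111111100001111111111111111
  ~e = 10101010101010101010101010101010
  ((~b | (~c | a)) & ~e) = 10101010101000001010101010101010
  ~a = 11111111111111110000000000000000
  (c | ~a) = 11111111111111110000111100001111
  (~c & (c | ~a)) = 11110000111100000000000000000000
  ((~c & (c | ~a)) & d) = 00110000001100000000000000000000
  (((~b | (~c | a)) & ~e) & ((~c & (c | ~a)) & d)) = 00100000001000000000000000000000

(((~b | (~c | a)) & ~e) & ((~c & (c | ~a)) & d))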